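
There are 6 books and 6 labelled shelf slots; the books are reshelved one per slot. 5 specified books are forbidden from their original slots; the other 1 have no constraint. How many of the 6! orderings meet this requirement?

Inclusion-exclusion on the 5 forbidden self-matches:
Σ_{j=0}^{5} (-1)^j C(5,j)(6-j)!
= C(5,0)·6! - C(5,1)·5! + C(5,2)·4! - C(5,3)·3! + C(5,4)·2! - C(5,5)·1!
= 720 - 600 + 240 - 60 + 10 - 1
= 309

309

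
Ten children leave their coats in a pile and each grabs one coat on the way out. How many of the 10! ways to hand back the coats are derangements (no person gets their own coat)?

1334961

!10 = 10! · Σ_{k=0}^{10} (-1)^k/k!
= 10! - 10!/1! + 10!/2! - 10!/3! + 10!/4! - 10!/5! + 10!/6! - 10!/7! + 10!/8! - 10!/9! + 10!/10!
= 3628800 - 3628800 + 1814400 - 604800 + 151200 - 30240 + 5040 - 720 + 90 - 10 + 1
= 1334961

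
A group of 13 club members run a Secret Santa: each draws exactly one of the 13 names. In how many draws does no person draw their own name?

2290792932

Use !n = (n-1)(!(n-1) + !(n-2)).
!13 = 12·(176214841 + 14684570) = 12·190899411 = 2290792932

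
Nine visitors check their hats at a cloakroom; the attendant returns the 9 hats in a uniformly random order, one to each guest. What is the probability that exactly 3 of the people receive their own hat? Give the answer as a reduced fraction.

53/864

Favorable outcomes: C(9,3)·!6 = 84·265 = 22260.
Total outcomes: 9! = 362880.
Probability = 22260/362880 = 53/864.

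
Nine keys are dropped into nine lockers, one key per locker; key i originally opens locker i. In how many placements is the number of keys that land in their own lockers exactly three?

22260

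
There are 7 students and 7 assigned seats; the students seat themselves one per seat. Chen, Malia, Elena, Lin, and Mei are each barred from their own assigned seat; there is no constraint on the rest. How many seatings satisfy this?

Let A_j be the event that the j-th constrained one is fixed. By inclusion-exclusion over the 5 events:
Σ_{j=0}^{5} (-1)^j C(5,j)(7-j)!
= C(5,0)·7! - C(5,1)·6! + C(5,2)·5! - C(5,3)·4! + C(5,4)·3! - C(5,5)·2!
= 5040 - 3600 + 1200 - 240 + 30 - 2
= 2428

2428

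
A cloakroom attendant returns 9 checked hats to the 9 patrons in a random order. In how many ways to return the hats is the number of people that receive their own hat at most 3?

355997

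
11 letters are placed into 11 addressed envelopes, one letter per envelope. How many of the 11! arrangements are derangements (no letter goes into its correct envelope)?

Use !n = (n-1)(!(n-1) + !(n-2)).
!11 = 10·(1334961 + 133496) = 10·1468457 = 14684570

14684570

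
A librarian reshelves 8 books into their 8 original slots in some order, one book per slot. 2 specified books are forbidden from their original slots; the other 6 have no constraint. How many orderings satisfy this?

30960

Inclusion-exclusion on the 2 forbidden self-matches:
Σ_{j=0}^{2} (-1)^j C(2,j)(8-j)!
= C(2,0)·8! - C(2,1)·7! + C(2,2)·6!
= 40320 - 10080 + 720
= 30960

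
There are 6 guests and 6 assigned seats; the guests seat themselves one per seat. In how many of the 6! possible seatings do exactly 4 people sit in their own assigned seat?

Choose which 4 of the 6 are fixed: C(6,4) = 15.
The remaining 2 must be deranged: !2 = 1.
Total: 15 × 1 = 15.

15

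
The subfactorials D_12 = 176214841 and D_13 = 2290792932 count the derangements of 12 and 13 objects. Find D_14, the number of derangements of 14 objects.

32071101049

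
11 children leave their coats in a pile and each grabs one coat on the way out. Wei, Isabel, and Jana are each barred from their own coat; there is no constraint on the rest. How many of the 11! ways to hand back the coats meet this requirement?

Inclusion-exclusion on the 3 forbidden self-matches:
Σ_{j=0}^{3} (-1)^j C(3,j)(11-j)!
= C(3,0)·11! - C(3,1)·10! + C(3,2)·9! - C(3,3)·8!
= 39916800 - 10886400 + 1088640 - 40320
= 30078720

30078720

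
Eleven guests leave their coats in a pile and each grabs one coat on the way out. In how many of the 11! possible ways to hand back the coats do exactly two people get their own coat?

7342280

Choose which 2 of the 11 are fixed: C(11,2) = 55.
The other 9 form a derangement: !9 = 133496.
Total: 55 × 133496 = 7342280.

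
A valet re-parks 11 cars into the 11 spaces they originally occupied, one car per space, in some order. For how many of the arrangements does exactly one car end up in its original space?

14684571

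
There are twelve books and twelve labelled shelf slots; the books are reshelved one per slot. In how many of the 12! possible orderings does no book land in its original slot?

176214841

Recurrence: !12 = 11·(!11 + !10).
!12 = 11·(14684570 + 1334961) = 11·16019531 = 176214841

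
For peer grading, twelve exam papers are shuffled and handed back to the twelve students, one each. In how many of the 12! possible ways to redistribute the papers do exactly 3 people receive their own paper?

29369120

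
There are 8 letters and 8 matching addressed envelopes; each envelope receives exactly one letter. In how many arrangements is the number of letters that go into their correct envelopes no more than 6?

# with exactly i fixed is C(8,i)·!(8-i); sum over i=0..6:
  i=0: C(8,0)·!8 = 1·14833 = 14833
  i=1: C(8,1)·!7 = 8·1854 = 14832
  i=2: C(8,2)·!6 = 28·265 = 7420
  i=3: C(8,3)·!5 = 56·44 = 2464
  i=4: C(8,4)·!4 = 70·9 = 630
  i=5: C(8,5)·!3 = 56·2 = 112
  i=6: C(8,6)·!2 = 28·1 = 28
Total = 40319.

40319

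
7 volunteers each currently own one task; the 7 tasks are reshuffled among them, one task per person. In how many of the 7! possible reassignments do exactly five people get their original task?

21

Pick the 5 fixed positions: C(7,5) = 21 ways.
The remaining 2 must be deranged: !2 = 1.
Total: 21 × 1 = 21.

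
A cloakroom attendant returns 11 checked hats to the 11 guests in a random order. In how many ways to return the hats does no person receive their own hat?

!11 is the nearest integer to 11!/e.
11! = 39916800, and 39916800/e ≈ 14684570.08, so !11 = 14684570.

14684570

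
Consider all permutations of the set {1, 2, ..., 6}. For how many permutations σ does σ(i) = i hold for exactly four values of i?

15

Choose which 4 of the 6 are fixed: C(6,4) = 15.
The other 2 form a derangement: !2 = 1.
Total: 15 × 1 = 15.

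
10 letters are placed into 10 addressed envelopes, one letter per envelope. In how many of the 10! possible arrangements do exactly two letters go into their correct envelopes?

Choose which 2 of the 10 are fixed: C(10,2) = 45.
The remaining 8 must be deranged: !8 = 14833.
Total: 45 × 14833 = 667485.

667485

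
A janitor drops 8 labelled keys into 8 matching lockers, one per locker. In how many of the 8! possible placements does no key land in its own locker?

14833

!8 is the nearest integer to 8!/e.
8! = 40320, and 40320/e ≈ 14832.90, so !8 = 14833.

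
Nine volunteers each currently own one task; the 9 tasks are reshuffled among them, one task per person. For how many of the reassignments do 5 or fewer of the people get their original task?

# with exactly i fixed is C(9,i)·!(9-i); sum over i=0..5:
  i=0: C(9,0)·!9 = 1·133496 = 133496
  i=1: C(9,1)·!8 = 9·14833 = 133497
  i=2: C(9,2)·!7 = 36·1854 = 66744
  i=3: C(9,3)·!6 = 84·265 = 22260
  i=4: C(9,4)·!5 = 126·44 = 5544
  i=5: C(9,5)·!4 = 126·9 = 1134
Total = 362675.

362675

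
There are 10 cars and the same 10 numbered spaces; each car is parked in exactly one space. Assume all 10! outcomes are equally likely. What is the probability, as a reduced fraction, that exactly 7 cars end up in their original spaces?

1/15120

Favorable outcomes: C(10,7)·!3 = 120·2 = 240.
Total outcomes: 10! = 3628800.
Probability = 240/3628800 = 1/15120.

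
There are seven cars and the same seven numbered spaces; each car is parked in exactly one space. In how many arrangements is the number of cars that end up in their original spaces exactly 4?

Choose which 4 of the 7 are fixed: C(7,4) = 35.
The other 3 form a derangement: !3 = 2.
Total: 35 × 2 = 70.

70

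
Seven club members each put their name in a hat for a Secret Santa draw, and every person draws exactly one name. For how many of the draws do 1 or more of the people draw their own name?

3186

# with exactly i fixed is C(7,i)·!(7-i); sum over i=1..7:
  i=1: C(7,1)·!6 = 7·265 = 1855
  i=2: C(7,2)·!5 = 21·44 = 924
  i=3: C(7,3)·!4 = 35·9 = 315
  i=4: C(7,4)·!3 = 35·2 = 70
  i=5: C(7,5)·!2 = 21·1 = 21
  i=6: C(7,6)·!1 = 7·0 = 0
  i=7: C(7,7)·!0 = 1·1 = 1
Total = 3186.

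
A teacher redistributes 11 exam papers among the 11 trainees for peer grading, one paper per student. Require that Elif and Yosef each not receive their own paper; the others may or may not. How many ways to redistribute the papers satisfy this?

Inclusion-exclusion on the 2 forbidden self-matches:
Σ_{j=0}^{2} (-1)^j C(2,j)(11-j)!
= C(2,0)·11! - C(2,1)·10! + C(2,2)·9!
= 39916800 - 7257600 + 362880
= 33022080

33022080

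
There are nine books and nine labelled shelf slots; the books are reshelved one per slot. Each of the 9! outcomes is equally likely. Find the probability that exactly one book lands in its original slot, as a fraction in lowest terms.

2119/5760

Favorable outcomes: C(9,1)·!8 = 9·14833 = 133497.
Total outcomes: 9! = 362880.
Probability = 133497/362880 = 2119/5760.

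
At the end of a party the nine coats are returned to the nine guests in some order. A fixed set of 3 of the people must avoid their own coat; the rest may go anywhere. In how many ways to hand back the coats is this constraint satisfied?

Let A_j be the event that the j-th constrained one is fixed. By inclusion-exclusion over the 3 events:
Σ_{j=0}^{3} (-1)^j C(3,j)(9-j)!
= C(3,0)·9! - C(3,1)·8! + C(3,2)·7! - C(3,3)·6!
= 362880 - 120960 + 15120 - 720
= 256320

256320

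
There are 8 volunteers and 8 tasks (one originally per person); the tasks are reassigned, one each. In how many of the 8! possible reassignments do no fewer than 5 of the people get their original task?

# with exactly i fixed is C(8,i)·!(8-i); sum over i=5..8:
  i=5: C(8,5)·!3 = 56·2 = 112
  i=6: C(8,6)·!2 = 28·1 = 28
  i=7: C(8,7)·!1 = 8·0 = 0
  i=8: C(8,8)·!0 = 1·1 = 1
Total = 141.

141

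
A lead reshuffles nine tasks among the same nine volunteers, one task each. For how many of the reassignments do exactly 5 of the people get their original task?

1134

Pick the 5 fixed positions: C(9,5) = 126 ways.
The other 4 form a derangement: !4 = 9.
Total: 126 × 9 = 1134.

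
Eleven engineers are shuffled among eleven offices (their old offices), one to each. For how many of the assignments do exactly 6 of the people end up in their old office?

Pick the 6 fixed positions: C(11,6) = 462 ways.
The other 5 form a derangement: !5 = 44.
Total: 462 × 44 = 20328.

20328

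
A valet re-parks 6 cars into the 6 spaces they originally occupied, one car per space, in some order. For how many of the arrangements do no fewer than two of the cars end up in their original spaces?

191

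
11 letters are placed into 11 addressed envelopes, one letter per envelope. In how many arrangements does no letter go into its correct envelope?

The number of derangements of 11 is !11 = Σ_{k=0}^{11} (-1)^k·11!/k!
= 11! - 11!/1! + 11!/2! - 11!/3! + 11!/4! - 11!/5! + 11!/6! - 11!/7! + 11!/8! - 11!/9! + 11!/10! - 11!/11!
= 39916800 - 39916800 + 19958400 - 6652800 + 1663200 - 332640 + 55440 - 7920 + 990 - 110 + 11 - 1
= 14684570

14684570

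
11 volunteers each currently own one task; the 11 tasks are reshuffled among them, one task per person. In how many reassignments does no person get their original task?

14684570

!11 is the nearest integer to 11!/e.
11! = 39916800, and 39916800/e ≈ 14684570.08, so !11 = 14684570.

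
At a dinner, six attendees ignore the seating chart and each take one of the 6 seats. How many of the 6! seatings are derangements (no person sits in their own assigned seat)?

!6 is the nearest integer to 6!/e.
6! = 720, and 720/e ≈ 264.87, so !6 = 265.

265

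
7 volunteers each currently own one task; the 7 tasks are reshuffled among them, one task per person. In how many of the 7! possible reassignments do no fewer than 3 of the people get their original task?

407

# with exactly i fixed is C(7,i)·!(7-i); sum over i=3..7:
  i=3: C(7,3)·!4 = 35·9 = 315
  i=4: C(7,4)·!3 = 35·2 = 70
  i=5: C(7,5)·!2 = 21·1 = 21
  i=6: C(7,6)·!1 = 7·0 = 0
  i=7: C(7,7)·!0 = 1·1 = 1
Total = 407.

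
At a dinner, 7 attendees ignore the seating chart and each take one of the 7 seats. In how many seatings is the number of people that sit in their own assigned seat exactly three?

315

Pick the 3 fixed positions: C(7,3) = 35 ways.
The other 4 form a derangement: !4 = 9.
Total: 35 × 9 = 315.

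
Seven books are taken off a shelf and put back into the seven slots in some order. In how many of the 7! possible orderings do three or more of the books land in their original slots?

Sum C(7,i)·!(7-i) for i = 3..7:
  i=3: C(7,3)·!4 = 35·9 = 315
  i=4: C(7,4)·!3 = 35·2 = 70
  i=5: C(7,5)·!2 = 21·1 = 21
  i=6: C(7,6)·!1 = 7·0 = 0
  i=7: C(7,7)·!0 = 1·1 = 1
Total = 407.

407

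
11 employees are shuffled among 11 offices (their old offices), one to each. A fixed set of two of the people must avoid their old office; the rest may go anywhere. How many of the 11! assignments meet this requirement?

33022080

Let A_j be the event that the j-th constrained one is fixed. By inclusion-exclusion over the 2 events:
Σ_{j=0}^{2} (-1)^j C(2,j)(11-j)!
= C(2,0)·11! - C(2,1)·10! + C(2,2)·9!
= 39916800 - 7257600 + 362880
= 33022080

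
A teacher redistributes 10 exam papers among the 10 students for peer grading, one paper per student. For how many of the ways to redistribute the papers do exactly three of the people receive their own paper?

222480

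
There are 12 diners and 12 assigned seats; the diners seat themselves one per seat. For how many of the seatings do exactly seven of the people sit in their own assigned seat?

34848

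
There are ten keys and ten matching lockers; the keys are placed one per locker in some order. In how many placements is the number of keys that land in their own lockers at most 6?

Sum C(10,i)·!(10-i) for i = 0..6:
  i=0: C(10,0)·!10 = 1·1334961 = 1334961
  i=1: C(10,1)·!9 = 10·133496 = 1334960
  i=2: C(10,2)·!8 = 45·14833 = 667485
  i=3: C(10,3)·!7 = 120·1854 = 222480
  i=4: C(10,4)·!6 = 210·265 = 55650
  i=5: C(10,5)·!5 = 252·44 = 11088
  i=6: C(10,6)·!4 = 210·9 = 1890
Total = 3628514.

3628514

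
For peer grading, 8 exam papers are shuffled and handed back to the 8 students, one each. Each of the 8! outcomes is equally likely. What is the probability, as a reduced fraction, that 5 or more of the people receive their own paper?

47/13440

Favorable outcomes: Σ_{i≥5} C(8,i)·!(8-i) = 56·2 + 28·1 + 8·0 + 1·1 = 141.
Total outcomes: 8! = 40320.
Probability = 141/40320 = 47/13440.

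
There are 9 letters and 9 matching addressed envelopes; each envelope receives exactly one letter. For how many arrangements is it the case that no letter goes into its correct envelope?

133496

!9 is the nearest integer to 9!/e.
9! = 362880, and 362880/e ≈ 133496.09, so !9 = 133496.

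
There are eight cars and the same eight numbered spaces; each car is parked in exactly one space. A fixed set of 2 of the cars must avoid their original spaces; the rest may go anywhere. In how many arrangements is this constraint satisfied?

Let A_j be the event that the j-th constrained one is fixed. By inclusion-exclusion over the 2 events:
Σ_{j=0}^{2} (-1)^j C(2,j)(8-j)!
= C(2,0)·8! - C(2,1)·7! + C(2,2)·6!
= 40320 - 10080 + 720
= 30960

30960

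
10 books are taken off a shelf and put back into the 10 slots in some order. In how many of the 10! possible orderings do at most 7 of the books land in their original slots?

3628754

Sum C(10,i)·!(10-i) for i = 0..7:
  i=0: C(10,0)·!10 = 1·1334961 = 1334961
  i=1: C(10,1)·!9 = 10·133496 = 1334960
  i=2: C(10,2)·!8 = 45·14833 = 667485
  i=3: C(10,3)·!7 = 120·1854 = 222480
  i=4: C(10,4)·!6 = 210·265 = 55650
  i=5: C(10,5)·!5 = 252·44 = 11088
  i=6: C(10,6)·!4 = 210·9 = 1890
  i=7: C(10,7)·!3 = 120·2 = 240
Total = 3628754.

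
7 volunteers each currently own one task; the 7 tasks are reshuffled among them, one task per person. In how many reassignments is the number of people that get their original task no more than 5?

5039

# with exactly i fixed is C(7,i)·!(7-i); sum over i=0..5:
  i=0: C(7,0)·!7 = 1·1854 = 1854
  i=1: C(7,1)·!6 = 7·265 = 1855
  i=2: C(7,2)·!5 = 21·44 = 924
  i=3: C(7,3)·!4 = 35·9 = 315
  i=4: C(7,4)·!3 = 35·2 = 70
  i=5: C(7,5)·!2 = 21·1 = 21
Total = 5039.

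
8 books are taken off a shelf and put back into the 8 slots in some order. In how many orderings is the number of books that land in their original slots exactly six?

Pick the 6 fixed positions: C(8,6) = 28 ways.
The other 2 form a derangement: !2 = 1.
Total: 28 × 1 = 28.

28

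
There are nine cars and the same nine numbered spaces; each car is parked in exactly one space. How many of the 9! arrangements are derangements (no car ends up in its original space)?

!9 is the nearest integer to 9!/e.
9! = 362880, and 362880/e ≈ 133496.09, so !9 = 133496.

133496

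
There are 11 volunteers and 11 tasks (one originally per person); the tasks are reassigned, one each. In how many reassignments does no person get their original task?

14684570

By inclusion-exclusion, !11 = Σ (-1)^k · 11!/k! for k=0..11
= 11! - 11!/1! + 11!/2! - 11!/3! + 11!/4! - 11!/5! + 11!/6! - 11!/7! + 11!/8! - 11!/9! + 11!/10! - 11!/11!
= 39916800 - 39916800 + 19958400 - 6652800 + 1663200 - 332640 + 55440 - 7920 + 990 - 110 + 11 - 1
= 14684570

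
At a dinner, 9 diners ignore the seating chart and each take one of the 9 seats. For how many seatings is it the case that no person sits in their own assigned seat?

133496

By inclusion-exclusion, !9 = Σ (-1)^k · 9!/k! for k=0..9
= 9! - 9!/1! + 9!/2! - 9!/3! + 9!/4! - 9!/5! + 9!/6! - 9!/7! + 9!/8! - 9!/9!
= 362880 - 362880 + 181440 - 60480 + 15120 - 3024 + 504 - 72 + 9 - 1
= 133496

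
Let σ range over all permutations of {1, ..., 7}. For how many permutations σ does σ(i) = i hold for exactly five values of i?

21

Pick the 5 fixed positions: C(7,5) = 21 ways.
The remaining 2 must be deranged: !2 = 1.
Total: 21 × 1 = 21.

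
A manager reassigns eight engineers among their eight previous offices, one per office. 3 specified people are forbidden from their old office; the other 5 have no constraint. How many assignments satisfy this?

27240

Let A_j be the event that the j-th constrained one is fixed. By inclusion-exclusion over the 3 events:
Σ_{j=0}^{3} (-1)^j C(3,j)(8-j)!
= C(3,0)·8! - C(3,1)·7! + C(3,2)·6! - C(3,3)·5!
= 40320 - 15120 + 2160 - 120
= 27240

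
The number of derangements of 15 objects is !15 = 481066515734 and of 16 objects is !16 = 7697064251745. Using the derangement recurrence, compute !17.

!17 = (17-1)·(!16 + !15) = 16·(7697064251745 + 481066515734) = 16·8178130767479 = 130850092279664.

130850092279664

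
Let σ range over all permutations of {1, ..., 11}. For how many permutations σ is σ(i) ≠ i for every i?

14684570

!11 is the nearest integer to 11!/e.
11! = 39916800, and 39916800/e ≈ 14684570.08, so !11 = 14684570.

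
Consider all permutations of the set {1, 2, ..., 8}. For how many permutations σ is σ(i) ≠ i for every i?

14833

Use !n = n·!(n-1) + (-1)^n.
!8 = 8·1854 + 1 = 14833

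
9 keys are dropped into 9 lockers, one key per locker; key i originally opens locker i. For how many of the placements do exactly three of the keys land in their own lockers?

Pick the 3 fixed positions: C(9,3) = 84 ways.
The remaining 6 must be deranged: !6 = 265.
Total: 84 × 265 = 22260.

22260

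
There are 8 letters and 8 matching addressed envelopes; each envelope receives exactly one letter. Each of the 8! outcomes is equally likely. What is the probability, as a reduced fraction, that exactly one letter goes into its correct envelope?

Favorable outcomes: C(8,1)·!7 = 8·1854 = 14832.
Total outcomes: 8! = 40320.
Probability = 14832/40320 = 103/280.

103/280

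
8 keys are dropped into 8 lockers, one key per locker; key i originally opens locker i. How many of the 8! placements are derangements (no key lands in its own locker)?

14833

The subfactorial !8 = [8!/e] (nearest integer).
8! = 40320, and 40320/e ≈ 14832.90, so !8 = 14833.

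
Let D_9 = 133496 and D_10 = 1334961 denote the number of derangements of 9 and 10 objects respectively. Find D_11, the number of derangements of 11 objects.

14684570

D_11 = (11-1)·(D_10 + D_9) = 10·(1334961 + 133496) = 10·1468457 = 14684570.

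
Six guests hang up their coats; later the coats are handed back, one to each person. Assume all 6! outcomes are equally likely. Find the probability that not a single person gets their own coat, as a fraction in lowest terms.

53/144

Favorable outcomes: !6 = 265.
Total outcomes: 6! = 720.
Probability = 265/720 = 53/144.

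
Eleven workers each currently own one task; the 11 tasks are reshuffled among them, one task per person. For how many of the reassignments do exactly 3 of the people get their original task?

2447445

Choose which 3 of the 11 are fixed: C(11,3) = 165.
The remaining 8 must be deranged: !8 = 14833.
Total: 165 × 14833 = 2447445.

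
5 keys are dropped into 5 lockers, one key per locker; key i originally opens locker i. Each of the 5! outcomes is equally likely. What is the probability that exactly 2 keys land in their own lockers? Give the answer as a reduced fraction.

1/6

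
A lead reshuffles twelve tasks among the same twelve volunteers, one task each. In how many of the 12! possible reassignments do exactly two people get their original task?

88107426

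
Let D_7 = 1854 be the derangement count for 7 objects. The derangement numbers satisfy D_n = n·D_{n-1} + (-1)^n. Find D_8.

14833

D_8 = 8·1854 + 1 = 14833.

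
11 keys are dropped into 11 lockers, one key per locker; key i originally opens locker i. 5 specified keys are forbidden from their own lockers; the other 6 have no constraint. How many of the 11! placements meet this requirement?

25022880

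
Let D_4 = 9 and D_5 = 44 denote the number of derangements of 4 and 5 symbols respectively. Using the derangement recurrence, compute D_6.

D_6 = (6-1)·(D_5 + D_4) = 5·(44 + 9) = 5·53 = 265.

265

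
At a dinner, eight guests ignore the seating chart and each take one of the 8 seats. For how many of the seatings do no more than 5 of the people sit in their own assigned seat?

40291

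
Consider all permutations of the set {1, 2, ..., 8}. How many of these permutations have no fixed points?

14833

Recurrence: !8 = 7·(!7 + !6).
!8 = 7·(1854 + 265) = 7·2119 = 14833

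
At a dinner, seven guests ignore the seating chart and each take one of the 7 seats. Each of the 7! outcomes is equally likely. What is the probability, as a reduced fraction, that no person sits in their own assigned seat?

Favorable outcomes: !7 = 1854.
Total outcomes: 7! = 5040.
Probability = 1854/5040 = 103/280.

103/280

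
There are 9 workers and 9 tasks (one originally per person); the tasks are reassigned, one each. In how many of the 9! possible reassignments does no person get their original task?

133496

Use !n = n·!(n-1) + (-1)^n.
!9 = 9·14833 - 1 = 133496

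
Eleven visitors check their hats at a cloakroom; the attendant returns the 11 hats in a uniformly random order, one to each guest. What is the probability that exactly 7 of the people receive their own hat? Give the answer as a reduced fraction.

1/13440

Favorable outcomes: C(11,7)·!4 = 330·9 = 2970.
Total outcomes: 11! = 39916800.
Probability = 2970/39916800 = 1/13440.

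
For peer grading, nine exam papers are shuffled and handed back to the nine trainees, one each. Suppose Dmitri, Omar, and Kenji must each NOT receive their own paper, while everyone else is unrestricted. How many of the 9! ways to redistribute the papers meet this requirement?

Let A_j be the event that the j-th constrained one is fixed. By inclusion-exclusion over the 3 events:
Σ_{j=0}^{3} (-1)^j C(3,j)(9-j)!
= C(3,0)·9! - C(3,1)·8! + C(3,2)·7! - C(3,3)·6!
= 362880 - 120960 + 15120 - 720
= 256320

256320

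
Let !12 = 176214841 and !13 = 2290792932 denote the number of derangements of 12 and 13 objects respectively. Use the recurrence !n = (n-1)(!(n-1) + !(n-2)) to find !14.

!14 = (14-1)·(!13 + !12) = 13·(2290792932 + 176214841) = 13·2467007773 = 32071101049.

32071101049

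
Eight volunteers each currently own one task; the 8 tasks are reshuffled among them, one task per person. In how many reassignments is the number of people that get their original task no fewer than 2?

10655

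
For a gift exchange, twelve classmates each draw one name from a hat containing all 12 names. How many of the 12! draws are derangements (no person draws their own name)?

176214841

!12 is the nearest integer to 12!/e.
12! = 479001600, and 479001600/e ≈ 176214840.93, so !12 = 176214841.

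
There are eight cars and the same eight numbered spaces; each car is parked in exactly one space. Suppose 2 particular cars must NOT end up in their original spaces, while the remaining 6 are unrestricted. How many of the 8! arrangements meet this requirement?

30960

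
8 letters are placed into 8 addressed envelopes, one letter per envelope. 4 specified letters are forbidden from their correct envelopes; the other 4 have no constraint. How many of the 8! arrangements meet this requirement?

Let A_j be the event that the j-th constrained one is fixed. By inclusion-exclusion over the 4 events:
Σ_{j=0}^{4} (-1)^j C(4,j)(8-j)!
= C(4,0)·8! - C(4,1)·7! + C(4,2)·6! - C(4,3)·5! + C(4,4)·4!
= 40320 - 20160 + 4320 - 480 + 24
= 24024

24024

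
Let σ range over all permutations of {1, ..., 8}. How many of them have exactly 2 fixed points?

7420

Pick the 2 fixed positions: C(8,2) = 28 ways.
The other 6 form a derangement: !6 = 265.
Total: 28 × 265 = 7420.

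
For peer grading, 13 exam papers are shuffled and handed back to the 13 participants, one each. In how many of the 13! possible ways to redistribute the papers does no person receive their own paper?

2290792932

Use !n = n·!(n-1) + (-1)^n.
!13 = 13·176214841 - 1 = 2290792932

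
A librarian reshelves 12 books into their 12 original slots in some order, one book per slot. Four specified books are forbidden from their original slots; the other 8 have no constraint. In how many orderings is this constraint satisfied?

Let A_j be the event that the j-th constrained one is fixed. By inclusion-exclusion over the 4 events:
Σ_{j=0}^{4} (-1)^j C(4,j)(12-j)!
= C(4,0)·12! - C(4,1)·11! + C(4,2)·10! - C(4,3)·9! + C(4,4)·8!
= 479001600 - 159667200 + 21772800 - 1451520 + 40320
= 339696000

339696000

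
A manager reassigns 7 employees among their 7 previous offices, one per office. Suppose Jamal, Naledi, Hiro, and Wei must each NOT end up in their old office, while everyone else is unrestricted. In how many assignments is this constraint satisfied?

Let A_j be the event that the j-th constrained one is fixed. By inclusion-exclusion over the 4 events:
Σ_{j=0}^{4} (-1)^j C(4,j)(7-j)!
= C(4,0)·7! - C(4,1)·6! + C(4,2)·5! - C(4,3)·4! + C(4,4)·3!
= 5040 - 2880 + 720 - 96 + 6
= 2790

2790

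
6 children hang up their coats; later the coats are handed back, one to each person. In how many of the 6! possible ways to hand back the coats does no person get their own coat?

The number of derangements of 6 is !6 = Σ_{k=0}^{6} (-1)^k·6!/k!
= 6! - 6!/1! + 6!/2! - 6!/3! + 6!/4! - 6!/5! + 6!/6!
= 720 - 720 + 360 - 120 + 30 - 6 + 1
= 265

265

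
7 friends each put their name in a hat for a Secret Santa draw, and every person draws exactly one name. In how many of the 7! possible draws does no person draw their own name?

1854

!7 is the nearest integer to 7!/e.
7! = 5040, and 5040/e ≈ 1854.11, so !7 = 1854.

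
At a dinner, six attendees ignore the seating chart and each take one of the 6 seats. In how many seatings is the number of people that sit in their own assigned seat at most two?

664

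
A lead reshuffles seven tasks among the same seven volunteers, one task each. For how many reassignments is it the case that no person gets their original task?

The number of derangements of 7 is !7 = Σ_{k=0}^{7} (-1)^k·7!/k!
= 7! - 7!/1! + 7!/2! - 7!/3! + 7!/4! - 7!/5! + 7!/6! - 7!/7!
= 5040 - 5040 + 2520 - 840 + 210 - 42 + 7 - 1
= 1854

1854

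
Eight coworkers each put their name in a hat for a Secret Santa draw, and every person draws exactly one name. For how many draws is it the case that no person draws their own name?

14833

!8 is the nearest integer to 8!/e.
8! = 40320, and 40320/e ≈ 14832.90, so !8 = 14833.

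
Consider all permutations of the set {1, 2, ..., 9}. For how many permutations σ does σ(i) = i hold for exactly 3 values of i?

22260

Pick the 3 fixed positions: C(9,3) = 84 ways.
The other 6 form a derangement: !6 = 265.
Total: 84 × 265 = 22260.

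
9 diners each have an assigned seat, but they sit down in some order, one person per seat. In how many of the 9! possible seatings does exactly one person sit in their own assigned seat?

Choose which one of the 9 is fixed: C(9,1) = 9.
The other 8 form a derangement: !8 = 14833.
Total: 9 × 14833 = 133497.

133497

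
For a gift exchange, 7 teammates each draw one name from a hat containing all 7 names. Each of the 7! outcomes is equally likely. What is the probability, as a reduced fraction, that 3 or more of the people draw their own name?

407/5040

Favorable outcomes: Σ_{i≥3} C(7,i)·!(7-i) = 35·9 + 35·2 + 21·1 + 7·0 + 1·1 = 407.
Total outcomes: 7! = 5040.
Probability = 407/5040 = 407/5040.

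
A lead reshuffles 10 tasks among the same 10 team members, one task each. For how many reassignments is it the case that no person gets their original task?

Recurrence: !10 = 9·(!9 + !8).
!10 = 9·(133496 + 14833) = 9·148329 = 1334961

1334961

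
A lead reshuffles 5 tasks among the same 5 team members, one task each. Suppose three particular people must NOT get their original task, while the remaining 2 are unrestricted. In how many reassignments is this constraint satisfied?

64

Inclusion-exclusion on the 3 forbidden self-matches:
Σ_{j=0}^{3} (-1)^j C(3,j)(5-j)!
= C(3,0)·5! - C(3,1)·4! + C(3,2)·3! - C(3,3)·2!
= 120 - 72 + 18 - 2
= 64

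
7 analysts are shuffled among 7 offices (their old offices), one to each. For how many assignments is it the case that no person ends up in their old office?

1854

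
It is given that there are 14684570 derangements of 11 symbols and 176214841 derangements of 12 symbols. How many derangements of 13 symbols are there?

2290792932

!13 = (13-1)·(!12 + !11) = 12·(176214841 + 14684570) = 12·190899411 = 2290792932.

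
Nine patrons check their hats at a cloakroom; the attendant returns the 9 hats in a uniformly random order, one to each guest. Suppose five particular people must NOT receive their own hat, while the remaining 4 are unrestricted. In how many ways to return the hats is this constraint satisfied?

205056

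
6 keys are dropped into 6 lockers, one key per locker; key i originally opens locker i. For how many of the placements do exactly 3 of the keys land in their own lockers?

Pick the 3 fixed positions: C(6,3) = 20 ways.
The remaining 3 must be deranged: !3 = 2.
Total: 20 × 2 = 40.

40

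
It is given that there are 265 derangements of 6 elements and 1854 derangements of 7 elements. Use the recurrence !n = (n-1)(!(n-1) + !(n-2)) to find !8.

14833

!8 = (8-1)·(!7 + !6) = 7·(1854 + 265) = 7·2119 = 14833.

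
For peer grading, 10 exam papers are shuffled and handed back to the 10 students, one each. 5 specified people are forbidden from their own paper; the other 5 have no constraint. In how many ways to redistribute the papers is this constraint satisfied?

2170680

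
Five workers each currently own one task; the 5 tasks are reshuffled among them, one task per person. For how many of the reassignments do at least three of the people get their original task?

11

# with exactly i fixed is C(5,i)·!(5-i); sum over i=3..5:
  i=3: C(5,3)·!2 = 10·1 = 10
  i=4: C(5,4)·!1 = 5·0 = 0
  i=5: C(5,5)·!0 = 1·1 = 1
Total = 11.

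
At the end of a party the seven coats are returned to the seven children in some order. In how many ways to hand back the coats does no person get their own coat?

The number of derangements of 7 is !7 = Σ_{k=0}^{7} (-1)^k·7!/k!
= 7! - 7!/1! + 7!/2! - 7!/3! + 7!/4! - 7!/5! + 7!/6! - 7!/7!
= 5040 - 5040 + 2520 - 840 + 210 - 42 + 7 - 1
= 1854

1854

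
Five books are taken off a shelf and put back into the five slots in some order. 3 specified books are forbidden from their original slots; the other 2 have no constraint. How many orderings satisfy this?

64

Inclusion-exclusion on the 3 forbidden self-matches:
Σ_{j=0}^{3} (-1)^j C(3,j)(5-j)!
= C(3,0)·5! - C(3,1)·4! + C(3,2)·3! - C(3,3)·2!
= 120 - 72 + 18 - 2
= 64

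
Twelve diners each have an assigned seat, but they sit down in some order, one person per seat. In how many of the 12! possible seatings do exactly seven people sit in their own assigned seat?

34848

Choose which 7 of the 12 are fixed: C(12,7) = 792.
The other 5 form a derangement: !5 = 44.
Total: 792 × 44 = 34848.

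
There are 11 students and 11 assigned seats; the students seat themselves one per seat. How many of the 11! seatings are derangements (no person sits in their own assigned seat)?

14684570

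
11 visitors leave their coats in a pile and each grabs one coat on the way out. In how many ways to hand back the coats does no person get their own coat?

14684570

Use !n = n·!(n-1) + (-1)^n.
!11 = 11·1334961 - 1 = 14684570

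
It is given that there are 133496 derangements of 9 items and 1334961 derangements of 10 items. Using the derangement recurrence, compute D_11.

D_11 = (11-1)·(D_10 + D_9) = 10·(1334961 + 133496) = 10·1468457 = 14684570.

14684570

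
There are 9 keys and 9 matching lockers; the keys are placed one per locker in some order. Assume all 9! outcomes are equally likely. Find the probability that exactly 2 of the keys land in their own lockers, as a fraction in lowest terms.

Favorable outcomes: C(9,2)·!7 = 36·1854 = 66744.
Total outcomes: 9! = 362880.
Probability = 66744/362880 = 103/560.

103/560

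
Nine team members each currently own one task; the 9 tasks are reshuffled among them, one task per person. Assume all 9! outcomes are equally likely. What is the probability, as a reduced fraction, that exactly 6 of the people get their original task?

Favorable outcomes: C(9,6)·!3 = 84·2 = 168.
Total outcomes: 9! = 362880.
Probability = 168/362880 = 1/2160.

1/2160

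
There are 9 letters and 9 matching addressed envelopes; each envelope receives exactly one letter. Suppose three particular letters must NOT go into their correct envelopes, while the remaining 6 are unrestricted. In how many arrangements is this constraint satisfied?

256320

Let A_j be the event that the j-th constrained one is fixed. By inclusion-exclusion over the 3 events:
Σ_{j=0}^{3} (-1)^j C(3,j)(9-j)!
= C(3,0)·9! - C(3,1)·8! + C(3,2)·7! - C(3,3)·6!
= 362880 - 120960 + 15120 - 720
= 256320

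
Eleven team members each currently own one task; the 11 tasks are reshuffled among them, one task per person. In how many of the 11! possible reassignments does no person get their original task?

14684570

Recurrence: !11 = 10·(!10 + !9).
!11 = 10·(1334961 + 133496) = 10·1468457 = 14684570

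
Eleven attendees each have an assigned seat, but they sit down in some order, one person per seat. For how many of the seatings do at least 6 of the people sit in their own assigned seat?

23684

# with exactly i fixed is C(11,i)·!(11-i); sum over i=6..11:
  i=6: C(11,6)·!5 = 462·44 = 20328
  i=7: C(11,7)·!4 = 330·9 = 2970
  i=8: C(11,8)·!3 = 165·2 = 330
  i=9: C(11,9)·!2 = 55·1 = 55
  i=10: C(11,10)·!1 = 11·0 = 0
  i=11: C(11,11)·!0 = 1·1 = 1
Total = 23684.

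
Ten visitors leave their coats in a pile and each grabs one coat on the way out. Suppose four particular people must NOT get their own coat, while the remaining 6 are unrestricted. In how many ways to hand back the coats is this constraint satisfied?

Inclusion-exclusion on the 4 forbidden self-matches:
Σ_{j=0}^{4} (-1)^j C(4,j)(10-j)!
= C(4,0)·10! - C(4,1)·9! + C(4,2)·8! - C(4,3)·7! + C(4,4)·6!
= 3628800 - 1451520 + 241920 - 20160 + 720
= 2399760

2399760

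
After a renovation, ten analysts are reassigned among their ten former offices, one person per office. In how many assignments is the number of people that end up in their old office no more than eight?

Sum C(10,i)·!(10-i) for i = 0..8:
  i=0: C(10,0)·!10 = 1·1334961 = 1334961
  i=1: C(10,1)·!9 = 10·133496 = 1334960
  i=2: C(10,2)·!8 = 45·14833 = 667485
  i=3: C(10,3)·!7 = 120·1854 = 222480
  i=4: C(10,4)·!6 = 210·265 = 55650
  i=5: C(10,5)·!5 = 252·44 = 11088
  i=6: C(10,6)·!4 = 210·9 = 1890
  i=7: C(10,7)·!3 = 120·2 = 240
  i=8: C(10,8)·!2 = 45·1 = 45
Total = 3628799.

3628799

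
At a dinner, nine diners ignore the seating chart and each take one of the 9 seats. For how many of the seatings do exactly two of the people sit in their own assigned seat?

Choose which 2 of the 9 are fixed: C(9,2) = 36.
The remaining 7 must be deranged: !7 = 1854.
Total: 36 × 1854 = 66744.

66744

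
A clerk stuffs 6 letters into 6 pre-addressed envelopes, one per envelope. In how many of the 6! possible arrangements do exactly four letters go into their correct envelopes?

Pick the 4 fixed positions: C(6,4) = 15 ways.
The other 2 form a derangement: !2 = 1.
Total: 15 × 1 = 15.

15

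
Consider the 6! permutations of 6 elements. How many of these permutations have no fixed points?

265

!6 is the nearest integer to 6!/e.
6! = 720, and 720/e ≈ 264.87, so !6 = 265.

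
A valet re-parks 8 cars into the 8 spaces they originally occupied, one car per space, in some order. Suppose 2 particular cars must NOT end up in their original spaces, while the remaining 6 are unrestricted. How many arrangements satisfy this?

Inclusion-exclusion on the 2 forbidden self-matches:
Σ_{j=0}^{2} (-1)^j C(2,j)(8-j)!
= C(2,0)·8! - C(2,1)·7! + C(2,2)·6!
= 40320 - 10080 + 720
= 30960

30960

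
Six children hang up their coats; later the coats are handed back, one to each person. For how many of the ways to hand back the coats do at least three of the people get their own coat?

# with exactly i fixed is C(6,i)·!(6-i); sum over i=3..6:
  i=3: C(6,3)·!3 = 20·2 = 40
  i=4: C(6,4)·!2 = 15·1 = 15
  i=5: C(6,5)·!1 = 6·0 = 0
  i=6: C(6,6)·!0 = 1·1 = 1
Total = 56.

56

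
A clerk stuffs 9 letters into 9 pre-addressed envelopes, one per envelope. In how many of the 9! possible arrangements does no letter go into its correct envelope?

The number of derangements of 9 is !9 = Σ_{k=0}^{9} (-1)^k·9!/k!
= 9! - 9!/1! + 9!/2! - 9!/3! + 9!/4! - 9!/5! + 9!/6! - 9!/7! + 9!/8! - 9!/9!
= 362880 - 362880 + 181440 - 60480 + 15120 - 3024 + 504 - 72 + 9 - 1
= 133496

133496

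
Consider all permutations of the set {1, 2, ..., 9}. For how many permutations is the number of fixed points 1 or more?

229384

Sum C(9,i)·!(9-i) for i = 1..9:
  i=1: C(9,1)·!8 = 9·14833 = 133497
  i=2: C(9,2)·!7 = 36·1854 = 66744
  i=3: C(9,3)·!6 = 84·265 = 22260
  i=4: C(9,4)·!5 = 126·44 = 5544
  i=5: C(9,5)·!4 = 126·9 = 1134
  i=6: C(9,6)·!3 = 84·2 = 168
  i=7: C(9,7)·!2 = 36·1 = 36
  i=8: C(9,8)·!1 = 9·0 = 0
  i=9: C(9,9)·!0 = 1·1 = 1
Total = 229384.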